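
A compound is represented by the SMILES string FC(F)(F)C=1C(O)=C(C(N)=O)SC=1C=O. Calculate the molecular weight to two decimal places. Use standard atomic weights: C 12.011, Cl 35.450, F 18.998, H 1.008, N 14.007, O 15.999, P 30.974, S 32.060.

First, the molecular formula is C7H4F3NO3S (counting implicit H from valence).
  C: 7 × 12.011 = 84.077
  F: 3 × 18.998 = 56.994
  H: 4 × 1.008 = 4.032
  N: 1 × 14.007 = 14.007
  O: 3 × 15.999 = 47.997
  S: 1 × 32.060 = 32.060
Sum: 7×12.011 + 3×18.998 + 4×1.008 + 1×14.007 + 3×15.999 + 1×32.060 = 239.167 → 239.17 g/mol.

239.17 g/mol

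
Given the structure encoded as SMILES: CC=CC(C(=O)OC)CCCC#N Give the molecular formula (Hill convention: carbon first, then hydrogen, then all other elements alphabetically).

C10H15NO2

Walk through each heavy atom and fill implicit hydrogens from standard valence (C 4, N 3, O 2, S 2, halogen 1):
  atom 1: C, bond orders sum to 1 (valence 4) → 3 H
  atom 2: C, bond orders sum to 3 (valence 4) → 1 H
  atom 3: C, bond orders sum to 3 (valence 4) → 1 H
  atom 4: C, bond orders sum to 3 (valence 4) → 1 H
  atom 5: C, bond orders sum to 4 (valence 4) → 0 H
  atom 6: O, bond orders sum to 2 (valence 2) → 0 H
  atom 7: O, bond orders sum to 2 (valence 2) → 0 H
  atom 8: C, bond orders sum to 1 (valence 4) → 3 H
  atom 9: C, bond orders sum to 2 (valence 4) → 2 H
  atom 10: C, bond orders sum to 2 (valence 4) → 2 H
  atom 11: C, bond orders sum to 2 (valence 4) → 2 H
  atom 12: C, bond orders sum to 4 (valence 4) → 0 H
  atom 13: N, bond orders sum to 3 (valence 3) → 0 H
Totals → C:10, H:15, N:1, O:2.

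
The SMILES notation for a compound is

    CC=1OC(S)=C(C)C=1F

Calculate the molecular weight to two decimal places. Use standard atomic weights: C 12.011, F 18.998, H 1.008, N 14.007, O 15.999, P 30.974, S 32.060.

First, the molecular formula is C6H7FOS (counting implicit H from valence).
  C: 6 × 12.011 = 72.066
  F: 1 × 18.998 = 18.998
  H: 7 × 1.008 = 7.056
  O: 1 × 15.999 = 15.999
  S: 1 × 32.060 = 32.060
Sum: 6×12.011 + 1×18.998 + 7×1.008 + 1×15.999 + 1×32.060 = 146.179 → 146.18 g/mol.

146.18 g/mol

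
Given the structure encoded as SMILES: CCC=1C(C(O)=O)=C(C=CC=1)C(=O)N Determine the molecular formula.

Walk through each heavy atom and fill implicit hydrogens from standard valence (C 4, N 3, O 2, S 2, halogen 1):
  atom 1: C, bond orders sum to 1 (valence 4) → 3 H
  atom 2: C, bond orders sum to 2 (valence 4) → 2 H
  atom 3: C, bond orders sum to 4 (valence 4) → 0 H
  atom 4: C, bond orders sum to 4 (valence 4) → 0 H
  atom 5: C, bond orders sum to 4 (valence 4) → 0 H
  atom 6: O, bond orders sum to 1 (valence 2) → 1 H
  atom 7: O, bond orders sum to 2 (valence 2) → 0 H
  atom 8: C, bond orders sum to 4 (valence 4) → 0 H
  atom 9: C, bond orders sum to 3 (valence 4) → 1 H
  atom 10: C, bond orders sum to 3 (valence 4) → 1 H
  atom 11: C, bond orders sum to 3 (valence 4) → 1 H
  atom 12: C, bond orders sum to 4 (valence 4) → 0 H
  atom 13: O, bond orders sum to 2 (valence 2) → 0 H
  atom 14: N, bond orders sum to 1 (valence 3) → 2 H
Totals → C:10, H:11, N:1, O:3.

C10H11NO3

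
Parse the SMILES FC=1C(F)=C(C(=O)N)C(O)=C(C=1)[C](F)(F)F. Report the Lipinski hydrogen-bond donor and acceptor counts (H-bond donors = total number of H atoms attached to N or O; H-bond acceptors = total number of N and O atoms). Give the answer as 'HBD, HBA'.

3, 3

Donors: find every N or O and count the H atoms it carries.
  atom 7 (O): bond orders sum to 2 → 0 H
  atom 8 (N): bond orders sum to 1 → 2 H
  atom 10 (O): bond orders sum to 1 → 1 H
Lipinski HBD = 3.
Acceptors: N atoms = 1, O atoms = 2 → HBA = 3.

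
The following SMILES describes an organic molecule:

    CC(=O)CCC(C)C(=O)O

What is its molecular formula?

C7H12O3

Walk through each heavy atom and fill implicit hydrogens from standard valence (C 4, N 3, O 2, S 2, halogen 1):
  atom 1: C, bond orders sum to 1 (valence 4) → 3 H
  atom 2: C, bond orders sum to 4 (valence 4) → 0 H
  atom 3: O, bond orders sum to 2 (valence 2) → 0 H
  atom 4: C, bond orders sum to 2 (valence 4) → 2 H
  atom 5: C, bond orders sum to 2 (valence 4) → 2 H
  atom 6: C, bond orders sum to 3 (valence 4) → 1 H
  atom 7: C, bond orders sum to 1 (valence 4) → 3 H
  atom 8: C, bond orders sum to 4 (valence 4) → 0 H
  atom 9: O, bond orders sum to 2 (valence 2) → 0 H
  atom 10: O, bond orders sum to 1 (valence 2) → 1 H
Totals → C:7, H:12, O:3.
In Hill order: C7H12O3.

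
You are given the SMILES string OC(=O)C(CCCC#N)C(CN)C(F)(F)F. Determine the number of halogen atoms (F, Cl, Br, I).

Halogen atoms appear at heavy-atom positions 14, 15, 16 (3×F).
Other groups present: 1 carboxylic acid, 1 nitrile, 1 primary amine.
Halogen count: 3.

3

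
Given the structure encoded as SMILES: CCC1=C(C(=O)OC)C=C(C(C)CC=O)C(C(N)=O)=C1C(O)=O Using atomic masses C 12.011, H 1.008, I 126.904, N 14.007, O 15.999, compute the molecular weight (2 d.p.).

321.33 g/mol

First, the molecular formula is C16H19NO6 (counting implicit H from valence).
  C: 16 × 12.011 = 192.176
  H: 19 × 1.008 = 19.152
  N: 1 × 14.007 = 14.007
  O: 6 × 15.999 = 95.994
Sum: 16×12.011 + 19×1.008 + 1×14.007 + 6×15.999 = 321.329 → 321.33 g/mol.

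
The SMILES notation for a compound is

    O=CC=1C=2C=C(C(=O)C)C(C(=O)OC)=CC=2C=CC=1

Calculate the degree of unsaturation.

10

Molecular formula: C15H12O4.
DoU = (2C + 2 + N − H − X) / 2, where X is the halogen count and O/S are ignored.
    = (2·15 + 2 + 0 − 12 − 0) / 2 = 20 / 2 = 10.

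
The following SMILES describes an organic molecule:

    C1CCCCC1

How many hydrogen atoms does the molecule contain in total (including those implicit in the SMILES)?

12

Walk through each heavy atom and fill implicit hydrogens from standard valence (C 4, N 3, O 2, S 2, halogen 1):
  atom 1: C, bond orders sum to 2 (valence 4) → 2 H
  atom 2: C, bond orders sum to 2 (valence 4) → 2 H
  atom 3: C, bond orders sum to 2 (valence 4) → 2 H
  atom 4: C, bond orders sum to 2 (valence 4) → 2 H
  atom 5: C, bond orders sum to 2 (valence 4) → 2 H
  atom 6: C, bond orders sum to 2 (valence 4) → 2 H
Total hydrogens: 12.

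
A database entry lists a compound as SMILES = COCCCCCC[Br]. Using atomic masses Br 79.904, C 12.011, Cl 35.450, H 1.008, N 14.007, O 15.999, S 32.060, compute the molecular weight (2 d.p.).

195.10 g/mol

First, the molecular formula is C7H15BrO (counting implicit H from valence).
  Br: 1 × 79.904 = 79.904
  C: 7 × 12.011 = 84.077
  H: 15 × 1.008 = 15.120
  O: 1 × 15.999 = 15.999
Sum: 1×79.904 + 7×12.011 + 15×1.008 + 1×15.999 = 195.100 → 195.10 g/mol.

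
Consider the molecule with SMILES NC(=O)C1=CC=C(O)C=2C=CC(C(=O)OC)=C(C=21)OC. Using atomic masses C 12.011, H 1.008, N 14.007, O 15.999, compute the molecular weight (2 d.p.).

275.26 g/mol

First, the molecular formula is C14H13NO5 (counting implicit H from valence).
  C: 14 × 12.011 = 168.154
  H: 13 × 1.008 = 13.104
  N: 1 × 14.007 = 14.007
  O: 5 × 15.999 = 79.995
Sum: 14×12.011 + 13×1.008 + 1×14.007 + 5×15.999 = 275.260 → 275.26 g/mol.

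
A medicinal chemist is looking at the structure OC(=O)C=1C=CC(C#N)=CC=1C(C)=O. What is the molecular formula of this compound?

Walk through each heavy atom and fill implicit hydrogens from standard valence (C 4, N 3, O 2, S 2, halogen 1):
  atom 1: O, bond orders sum to 1 (valence 2) → 1 H
  atom 2: C, bond orders sum to 4 (valence 4) → 0 H
  atom 3: O, bond orders sum to 2 (valence 2) → 0 H
  atom 4: C, bond orders sum to 4 (valence 4) → 0 H
  atom 5: C, bond orders sum to 3 (valence 4) → 1 H
  atom 6: C, bond orders sum to 3 (valence 4) → 1 H
  atom 7: C, bond orders sum to 4 (valence 4) → 0 H
  atom 8: C, bond orders sum to 4 (valence 4) → 0 H
  atom 9: N, bond orders sum to 3 (valence 3) → 0 H
  atom 10: C, bond orders sum to 3 (valence 4) → 1 H
  atom 11: C, bond orders sum to 4 (valence 4) → 0 H
  atom 12: C, bond orders sum to 4 (valence 4) → 0 H
  atom 13: C, bond orders sum to 1 (valence 4) → 3 H
  atom 14: O, bond orders sum to 2 (valence 2) → 0 H
Totals → C:10, H:7, N:1, O:3.

C10H7NO3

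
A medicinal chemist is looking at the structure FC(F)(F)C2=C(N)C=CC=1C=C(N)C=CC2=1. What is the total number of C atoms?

Count every carbon token in the SMILES (each C, including those in ring-closure positions and inside branches).
Carbon count: 11.

11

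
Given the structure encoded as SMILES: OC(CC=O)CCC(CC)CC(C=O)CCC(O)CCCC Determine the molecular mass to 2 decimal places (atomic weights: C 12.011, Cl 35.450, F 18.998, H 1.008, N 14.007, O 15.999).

First, the molecular formula is C18H34O4 (counting implicit H from valence).
  C: 18 × 12.011 = 216.198
  H: 34 × 1.008 = 34.272
  O: 4 × 15.999 = 63.996
Sum: 18×12.011 + 34×1.008 + 4×15.999 = 314.466 → 314.47 g/mol.

314.47 g/mol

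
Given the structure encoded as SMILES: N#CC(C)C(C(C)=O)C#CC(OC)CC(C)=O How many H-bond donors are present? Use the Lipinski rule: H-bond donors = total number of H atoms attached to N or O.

0

Donors: find every N or O and count the H atoms it carries.
  atom 1 (N): bond orders sum to 3 → 0 H
  atom 8 (O): bond orders sum to 2 → 0 H
  atom 12 (O): bond orders sum to 2 → 0 H
  atom 17 (O): bond orders sum to 2 → 0 H
Lipinski HBD = 0.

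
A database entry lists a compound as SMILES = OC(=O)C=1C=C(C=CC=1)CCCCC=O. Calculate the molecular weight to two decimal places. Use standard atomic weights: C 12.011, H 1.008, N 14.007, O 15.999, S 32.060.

206.24 g/mol

First, the molecular formula is C12H14O3 (counting implicit H from valence).
  C: 12 × 12.011 = 144.132
  H: 14 × 1.008 = 14.112
  O: 3 × 15.999 = 47.997
Sum: 12×12.011 + 14×1.008 + 3×15.999 = 206.241 → 206.24 g/mol.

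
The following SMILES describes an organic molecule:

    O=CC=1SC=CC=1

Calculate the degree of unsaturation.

4

Molecular formula: C5H4OS.
DoU = (2C + 2 + N − H − X) / 2, where X is the halogen count and O/S are ignored.
    = (2·5 + 2 + 0 − 4 − 0) / 2 = 8 / 2 = 4.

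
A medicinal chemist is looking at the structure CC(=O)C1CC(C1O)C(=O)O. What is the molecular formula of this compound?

Walk through each heavy atom and fill implicit hydrogens from standard valence (C 4, N 3, O 2, S 2, halogen 1):
  atom 1: C, bond orders sum to 1 (valence 4) → 3 H
  atom 2: C, bond orders sum to 4 (valence 4) → 0 H
  atom 3: O, bond orders sum to 2 (valence 2) → 0 H
  atom 4: C, bond orders sum to 3 (valence 4) → 1 H
  atom 5: C, bond orders sum to 2 (valence 4) → 2 H
  atom 6: C, bond orders sum to 3 (valence 4) → 1 H
  atom 7: C, bond orders sum to 3 (valence 4) → 1 H
  atom 8: O, bond orders sum to 1 (valence 2) → 1 H
  atom 9: C, bond orders sum to 4 (valence 4) → 0 H
  atom 10: O, bond orders sum to 2 (valence 2) → 0 H
  atom 11: O, bond orders sum to 1 (valence 2) → 1 H
Totals → C:7, H:10, O:4.

C7H10O4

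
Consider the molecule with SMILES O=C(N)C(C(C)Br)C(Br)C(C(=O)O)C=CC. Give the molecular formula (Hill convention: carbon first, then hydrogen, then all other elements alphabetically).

C10H15Br2NO3

Walk through each heavy atom and fill implicit hydrogens from standard valence (C 4, N 3, O 2, S 2, halogen 1):
  atom 1: O, bond orders sum to 2 (valence 2) → 0 H
  atom 2: C, bond orders sum to 4 (valence 4) → 0 H
  atom 3: N, bond orders sum to 1 (valence 3) → 2 H
  atom 4: C, bond orders sum to 3 (valence 4) → 1 H
  atom 5: C, bond orders sum to 3 (valence 4) → 1 H
  atom 6: C, bond orders sum to 1 (valence 4) → 3 H
  atom 7: Br (halogen, monovalent) → 0 H
  atom 8: C, bond orders sum to 3 (valence 4) → 1 H
  atom 9: Br (halogen, monovalent) → 0 H
  atom 10: C, bond orders sum to 3 (valence 4) → 1 H
  atom 11: C, bond orders sum to 4 (valence 4) → 0 H
  atom 12: O, bond orders sum to 2 (valence 2) → 0 H
  atom 13: O, bond orders sum to 1 (valence 2) → 1 H
  atom 14: C, bond orders sum to 3 (valence 4) → 1 H
  atom 15: C, bond orders sum to 3 (valence 4) → 1 H
  atom 16: C, bond orders sum to 1 (valence 4) → 3 H
Totals → C:10, H:15, Br:2, N:1, O:3.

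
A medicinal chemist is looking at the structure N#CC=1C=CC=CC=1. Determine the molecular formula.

C7H5N

Walk through each heavy atom and fill implicit hydrogens from standard valence (C 4, N 3, O 2, S 2, halogen 1):
  atom 1: N, bond orders sum to 3 (valence 3) → 0 H
  atom 2: C, bond orders sum to 4 (valence 4) → 0 H
  atom 3: C, bond orders sum to 4 (valence 4) → 0 H
  atom 4: C, bond orders sum to 3 (valence 4) → 1 H
  atom 5: C, bond orders sum to 3 (valence 4) → 1 H
  atom 6: C, bond orders sum to 3 (valence 4) → 1 H
  atom 7: C, bond orders sum to 3 (valence 4) → 1 H
  atom 8: C, bond orders sum to 3 (valence 4) → 1 H
Totals → C:7, H:5, N:1.
In Hill order: C7H5N.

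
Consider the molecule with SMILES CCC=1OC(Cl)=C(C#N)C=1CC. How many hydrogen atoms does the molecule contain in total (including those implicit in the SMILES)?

Walk through each heavy atom and fill implicit hydrogens from standard valence (C 4, N 3, O 2, S 2, halogen 1):
  atom 1: C, bond orders sum to 1 (valence 4) → 3 H
  atom 2: C, bond orders sum to 2 (valence 4) → 2 H
  atom 3: C, bond orders sum to 4 (valence 4) → 0 H
  atom 4: O, bond orders sum to 2 (valence 2) → 0 H
  atom 5: C, bond orders sum to 4 (valence 4) → 0 H
  atom 6: Cl (halogen, monovalent) → 0 H
  atom 7: C, bond orders sum to 4 (valence 4) → 0 H
  atom 8: C, bond orders sum to 4 (valence 4) → 0 H
  atom 9: N, bond orders sum to 3 (valence 3) → 0 H
  atom 10: C, bond orders sum to 4 (valence 4) → 0 H
  atom 11: C, bond orders sum to 2 (valence 4) → 2 H
  atom 12: C, bond orders sum to 1 (valence 4) → 3 H
Total hydrogens: 10.

10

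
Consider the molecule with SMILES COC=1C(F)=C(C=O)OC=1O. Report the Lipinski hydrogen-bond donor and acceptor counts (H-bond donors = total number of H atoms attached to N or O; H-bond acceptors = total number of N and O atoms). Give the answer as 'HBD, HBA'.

1, 4

Donors: find every N or O and count the H atoms it carries.
  atom 2 (O): bond orders sum to 2 → 0 H
  atom 8 (O): bond orders sum to 2 → 0 H
  atom 9 (O): bond orders sum to 2 → 0 H
  atom 11 (O): bond orders sum to 1 → 1 H
Lipinski HBD = 1.
Acceptors: N atoms = 0, O atoms = 4 → HBA = 4.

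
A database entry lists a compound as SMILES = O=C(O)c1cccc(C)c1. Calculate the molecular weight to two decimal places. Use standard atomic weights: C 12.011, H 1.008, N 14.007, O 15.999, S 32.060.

First, the molecular formula is C8H8O2 (counting implicit H from valence).
  C: 8 × 12.011 = 96.088
  H: 8 × 1.008 = 8.064
  O: 2 × 15.999 = 31.998
Sum: 8×12.011 + 8×1.008 + 2×15.999 = 136.150 → 136.15 g/mol.

136.15 g/mol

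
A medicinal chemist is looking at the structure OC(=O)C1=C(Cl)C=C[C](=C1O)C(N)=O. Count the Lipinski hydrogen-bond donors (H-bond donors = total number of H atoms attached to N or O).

Donors: find every N or O and count the H atoms it carries.
  atom 1 (O): bond orders sum to 1 → 1 H
  atom 3 (O): bond orders sum to 2 → 0 H
  atom 11 (O): bond orders sum to 1 → 1 H
  atom 13 (N): bond orders sum to 1 → 2 H
  atom 14 (O): bond orders sum to 2 → 0 H
Lipinski HBD = 4.

4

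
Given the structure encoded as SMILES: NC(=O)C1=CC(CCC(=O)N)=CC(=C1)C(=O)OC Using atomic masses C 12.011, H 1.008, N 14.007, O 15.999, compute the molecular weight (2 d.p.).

250.25 g/mol

First, the molecular formula is C12H14N2O4 (counting implicit H from valence).
  C: 12 × 12.011 = 144.132
  H: 14 × 1.008 = 14.112
  N: 2 × 14.007 = 28.014
  O: 4 × 15.999 = 63.996
Sum: 12×12.011 + 14×1.008 + 2×14.007 + 4×15.999 = 250.254 → 250.25 g/mol.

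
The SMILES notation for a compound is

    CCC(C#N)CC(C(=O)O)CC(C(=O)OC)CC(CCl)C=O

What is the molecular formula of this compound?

C15H22ClNO5

Walk through each heavy atom and fill implicit hydrogens from standard valence (C 4, N 3, O 2, S 2, halogen 1):
  atom 1: C, bond orders sum to 1 (valence 4) → 3 H
  atom 2: C, bond orders sum to 2 (valence 4) → 2 H
  atom 3: C, bond orders sum to 3 (valence 4) → 1 H
  atom 4: C, bond orders sum to 4 (valence 4) → 0 H
  atom 5: N, bond orders sum to 3 (valence 3) → 0 H
  atom 6: C, bond orders sum to 2 (valence 4) → 2 H
  atom 7: C, bond orders sum to 3 (valence 4) → 1 H
  atom 8: C, bond orders sum to 4 (valence 4) → 0 H
  atom 9: O, bond orders sum to 2 (valence 2) → 0 H
  atom 10: O, bond orders sum to 1 (valence 2) → 1 H
  atom 11: C, bond orders sum to 2 (valence 4) → 2 H
  atom 12: C, bond orders sum to 3 (valence 4) → 1 H
  atom 13: C, bond orders sum to 4 (valence 4) → 0 H
  atom 14: O, bond orders sum to 2 (valence 2) → 0 H
  atom 15: O, bond orders sum to 2 (valence 2) → 0 H
  atom 16: C, bond orders sum to 1 (valence 4) → 3 H
  atom 17: C, bond orders sum to 2 (valence 4) → 2 H
  atom 18: C, bond orders sum to 3 (valence 4) → 1 H
  atom 19: C, bond orders sum to 2 (valence 4) → 2 H
  atom 20: Cl (halogen, monovalent) → 0 H
  atom 21: C, bond orders sum to 3 (valence 4) → 1 H
  atom 22: O, bond orders sum to 2 (valence 2) → 0 H
Totals → C:15, H:22, Cl:1, N:1, O:5.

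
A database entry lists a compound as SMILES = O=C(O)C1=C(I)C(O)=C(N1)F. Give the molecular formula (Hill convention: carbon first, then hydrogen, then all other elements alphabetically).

C5H3FINO3

Walk through each heavy atom and fill implicit hydrogens from standard valence (C 4, N 3, O 2, S 2, halogen 1):
  atom 1: O, bond orders sum to 2 (valence 2) → 0 H
  atom 2: C, bond orders sum to 4 (valence 4) → 0 H
  atom 3: O, bond orders sum to 1 (valence 2) → 1 H
  atom 4: C, bond orders sum to 4 (valence 4) → 0 H
  atom 5: C, bond orders sum to 4 (valence 4) → 0 H
  atom 6: I (halogen, monovalent) → 0 H
  atom 7: C, bond orders sum to 4 (valence 4) → 0 H
  atom 8: O, bond orders sum to 1 (valence 2) → 1 H
  atom 9: C, bond orders sum to 4 (valence 4) → 0 H
  atom 10: N, bond orders sum to 2 (valence 3) → 1 H
  atom 11: F (halogen, monovalent) → 0 H
Totals → C:5, H:3, F:1, I:1, N:1, O:3.
In Hill order: C5H3FINO3.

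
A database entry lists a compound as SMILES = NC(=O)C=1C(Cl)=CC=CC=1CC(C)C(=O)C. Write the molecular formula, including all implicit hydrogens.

C12H14ClNO2

Walk through each heavy atom and fill implicit hydrogens from standard valence (C 4, N 3, O 2, S 2, halogen 1):
  atom 1: N, bond orders sum to 1 (valence 3) → 2 H
  atom 2: C, bond orders sum to 4 (valence 4) → 0 H
  atom 3: O, bond orders sum to 2 (valence 2) → 0 H
  atom 4: C, bond orders sum to 4 (valence 4) → 0 H
  atom 5: C, bond orders sum to 4 (valence 4) → 0 H
  atom 6: Cl (halogen, monovalent) → 0 H
  atom 7: C, bond orders sum to 3 (valence 4) → 1 H
  atom 8: C, bond orders sum to 3 (valence 4) → 1 H
  atom 9: C, bond orders sum to 3 (valence 4) → 1 H
  atom 10: C, bond orders sum to 4 (valence 4) → 0 H
  atom 11: C, bond orders sum to 2 (valence 4) → 2 H
  atom 12: C, bond orders sum to 3 (valence 4) → 1 H
  atom 13: C, bond orders sum to 1 (valence 4) → 3 H
  atom 14: C, bond orders sum to 4 (valence 4) → 0 H
  atom 15: O, bond orders sum to 2 (valence 2) → 0 H
  atom 16: C, bond orders sum to 1 (valence 4) → 3 H
Totals → C:12, H:14, Cl:1, N:1, O:2.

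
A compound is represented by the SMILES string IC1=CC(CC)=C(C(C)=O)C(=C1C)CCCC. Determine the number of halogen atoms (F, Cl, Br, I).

1

Halogen atoms appear at heavy-atom position 1 (1×I).
Other groups present: 1 ketone.
Halogen count: 1.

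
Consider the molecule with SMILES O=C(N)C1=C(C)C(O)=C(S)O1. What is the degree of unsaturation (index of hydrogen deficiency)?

Molecular formula: C6H7NO3S.
DoU = (2C + 2 + N − H − X) / 2, where X is the halogen count and O/S are ignored.
    = (2·6 + 2 + 1 − 7 − 0) / 2 = 8 / 2 = 4.

4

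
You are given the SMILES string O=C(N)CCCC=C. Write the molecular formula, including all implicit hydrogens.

C6H11NO

Walk through each heavy atom and fill implicit hydrogens from standard valence (C 4, N 3, O 2, S 2, halogen 1):
  atom 1: O, bond orders sum to 2 (valence 2) → 0 H
  atom 2: C, bond orders sum to 4 (valence 4) → 0 H
  atom 3: N, bond orders sum to 1 (valence 3) → 2 H
  atom 4: C, bond orders sum to 2 (valence 4) → 2 H
  atom 5: C, bond orders sum to 2 (valence 4) → 2 H
  atom 6: C, bond orders sum to 2 (valence 4) → 2 H
  atom 7: C, bond orders sum to 3 (valence 4) → 1 H
  atom 8: C, bond orders sum to 2 (valence 4) → 2 H
Totals → C:6, H:11, N:1, O:1.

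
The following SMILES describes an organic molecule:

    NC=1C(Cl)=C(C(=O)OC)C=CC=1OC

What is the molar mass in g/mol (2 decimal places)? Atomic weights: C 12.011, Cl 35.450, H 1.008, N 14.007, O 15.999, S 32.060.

First, the molecular formula is C9H10ClNO3 (counting implicit H from valence).
  C: 9 × 12.011 = 108.099
  Cl: 1 × 35.450 = 35.450
  H: 10 × 1.008 = 10.080
  N: 1 × 14.007 = 14.007
  O: 3 × 15.999 = 47.997
Sum: 9×12.011 + 1×35.450 + 10×1.008 + 1×14.007 + 3×15.999 = 215.633 → 215.63 g/mol.

215.63 g/mol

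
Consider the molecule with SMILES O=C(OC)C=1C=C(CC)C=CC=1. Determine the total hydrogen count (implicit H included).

12

Walk through each heavy atom and fill implicit hydrogens from standard valence (C 4, N 3, O 2, S 2, halogen 1):
  atom 1: O, bond orders sum to 2 (valence 2) → 0 H
  atom 2: C, bond orders sum to 4 (valence 4) → 0 H
  atom 3: O, bond orders sum to 2 (valence 2) → 0 H
  atom 4: C, bond orders sum to 1 (valence 4) → 3 H
  atom 5: C, bond orders sum to 4 (valence 4) → 0 H
  atom 6: C, bond orders sum to 3 (valence 4) → 1 H
  atom 7: C, bond orders sum to 4 (valence 4) → 0 H
  atom 8: C, bond orders sum to 2 (valence 4) → 2 H
  atom 9: C, bond orders sum to 1 (valence 4) → 3 H
  atom 10: C, bond orders sum to 3 (valence 4) → 1 H
  atom 11: C, bond orders sum to 3 (valence 4) → 1 H
  atom 12: C, bond orders sum to 3 (valence 4) → 1 H
Total hydrogens: 12.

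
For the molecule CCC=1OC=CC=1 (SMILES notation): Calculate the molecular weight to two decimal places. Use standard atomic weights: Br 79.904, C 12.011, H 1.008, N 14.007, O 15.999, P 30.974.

96.13 g/mol

First, the molecular formula is C6H8O (counting implicit H from valence).
  C: 6 × 12.011 = 72.066
  H: 8 × 1.008 = 8.064
  O: 1 × 15.999 = 15.999
Sum: 6×12.011 + 8×1.008 + 1×15.999 = 96.129 → 96.13 g/mol.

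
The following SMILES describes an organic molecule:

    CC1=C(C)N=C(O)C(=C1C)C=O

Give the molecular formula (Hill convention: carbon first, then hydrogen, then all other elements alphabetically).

C9H11NO2

Walk through each heavy atom and fill implicit hydrogens from standard valence (C 4, N 3, O 2, S 2, halogen 1):
  atom 1: C, bond orders sum to 1 (valence 4) → 3 H
  atom 2: C, bond orders sum to 4 (valence 4) → 0 H
  atom 3: C, bond orders sum to 4 (valence 4) → 0 H
  atom 4: C, bond orders sum to 1 (valence 4) → 3 H
  atom 5: N, bond orders sum to 3 (valence 3) → 0 H
  atom 6: C, bond orders sum to 4 (valence 4) → 0 H
  atom 7: O, bond orders sum to 1 (valence 2) → 1 H
  atom 8: C, bond orders sum to 4 (valence 4) → 0 H
  atom 9: C, bond orders sum to 4 (valence 4) → 0 H
  atom 10: C, bond orders sum to 1 (valence 4) → 3 H
  atom 11: C, bond orders sum to 3 (valence 4) → 1 H
  atom 12: O, bond orders sum to 2 (valence 2) → 0 H
Totals → C:9, H:11, N:1, O:2.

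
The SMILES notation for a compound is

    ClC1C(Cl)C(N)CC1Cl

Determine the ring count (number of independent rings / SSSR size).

1

In SMILES, each pair of matching ring-closure digits denotes one ring-closing bond; the number of such bonds equals the number of independent rings.
Ring-closure bonds here: 1.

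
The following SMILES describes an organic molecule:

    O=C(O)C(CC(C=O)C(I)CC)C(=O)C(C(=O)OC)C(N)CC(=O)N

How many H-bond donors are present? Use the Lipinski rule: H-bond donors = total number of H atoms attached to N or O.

5

Donors: find every N or O and count the H atoms it carries.
  atom 1 (O): bond orders sum to 2 → 0 H
  atom 3 (O): bond orders sum to 1 → 1 H
  atom 8 (O): bond orders sum to 2 → 0 H
  atom 14 (O): bond orders sum to 2 → 0 H
  atom 17 (O): bond orders sum to 2 → 0 H
  atom 18 (O): bond orders sum to 2 → 0 H
  atom 21 (N): bond orders sum to 1 → 2 H
  atom 24 (O): bond orders sum to 2 → 0 H
  atom 25 (N): bond orders sum to 1 → 2 H
Lipinski HBD = 5.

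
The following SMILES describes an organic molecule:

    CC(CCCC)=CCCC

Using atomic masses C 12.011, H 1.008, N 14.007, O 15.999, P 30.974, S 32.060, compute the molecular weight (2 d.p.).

First, the molecular formula is C10H20 (counting implicit H from valence).
  C: 10 × 12.011 = 120.110
  H: 20 × 1.008 = 20.160
Sum: 10×12.011 + 20×1.008 = 140.270 → 140.27 g/mol.

140.27 g/mol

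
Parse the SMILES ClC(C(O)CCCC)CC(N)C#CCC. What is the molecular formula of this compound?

Walk through each heavy atom and fill implicit hydrogens from standard valence (C 4, N 3, O 2, S 2, halogen 1):
  atom 1: Cl (halogen, monovalent) → 0 H
  atom 2: C, bond orders sum to 3 (valence 4) → 1 H
  atom 3: C, bond orders sum to 3 (valence 4) → 1 H
  atom 4: O, bond orders sum to 1 (valence 2) → 1 H
  atom 5: C, bond orders sum to 2 (valence 4) → 2 H
  atom 6: C, bond orders sum to 2 (valence 4) → 2 H
  atom 7: C, bond orders sum to 2 (valence 4) → 2 H
  atom 8: C, bond orders sum to 1 (valence 4) → 3 H
  atom 9: C, bond orders sum to 2 (valence 4) → 2 H
  atom 10: C, bond orders sum to 3 (valence 4) → 1 H
  atom 11: N, bond orders sum to 1 (valence 3) → 2 H
  atom 12: C, bond orders sum to 4 (valence 4) → 0 H
  atom 13: C, bond orders sum to 4 (valence 4) → 0 H
  atom 14: C, bond orders sum to 2 (valence 4) → 2 H
  atom 15: C, bond orders sum to 1 (valence 4) → 3 H
Totals → C:12, H:22, Cl:1, N:1, O:1.
In Hill order: C12H22ClNO.

C12H22ClNO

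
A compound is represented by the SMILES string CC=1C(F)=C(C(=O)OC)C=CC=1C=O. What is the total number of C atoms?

10

Count every carbon token in the SMILES (each C, including those in ring-closure positions and inside branches).
Carbon count: 10.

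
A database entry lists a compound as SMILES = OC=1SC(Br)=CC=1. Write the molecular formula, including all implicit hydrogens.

Walk through each heavy atom and fill implicit hydrogens from standard valence (C 4, N 3, O 2, S 2, halogen 1):
  atom 1: O, bond orders sum to 1 (valence 2) → 1 H
  atom 2: C, bond orders sum to 4 (valence 4) → 0 H
  atom 3: S, bond orders sum to 2 (valence 2) → 0 H
  atom 4: C, bond orders sum to 4 (valence 4) → 0 H
  atom 5: Br (halogen, monovalent) → 0 H
  atom 6: C, bond orders sum to 3 (valence 4) → 1 H
  atom 7: C, bond orders sum to 3 (valence 4) → 1 H
Totals → C:4, H:3, Br:1, O:1, S:1.

C4H3BrOS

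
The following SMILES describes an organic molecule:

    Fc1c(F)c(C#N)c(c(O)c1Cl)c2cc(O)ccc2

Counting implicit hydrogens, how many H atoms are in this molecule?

Walk through each heavy atom and fill implicit hydrogens from standard valence (C 4, N 3, O 2, S 2, halogen 1); for lowercase aromatic atoms, an aromatic c carries 1 H when it has two neighbours and 0 H with three, and aromatic n carries 0 H:
  atom 1: F (halogen, monovalent) → 0 H
  atom 2: aromatic c, 3 neighbours → 0 H
  atom 3: aromatic c, 3 neighbours → 0 H
  atom 4: F (halogen, monovalent) → 0 H
  atom 5: aromatic c, 3 neighbours → 0 H
  atom 6: C, bond orders sum to 4 (valence 4) → 0 H
  atom 7: N, bond orders sum to 3 (valence 3) → 0 H
  atom 8: aromatic c, 3 neighbours → 0 H
  atom 9: aromatic c, 3 neighbours → 0 H
  atom 10: O, bond orders sum to 1 (valence 2) → 1 H
  atom 11: aromatic c, 3 neighbours → 0 H
  atom 12: Cl (halogen, monovalent) → 0 H
  atom 13: aromatic c, 3 neighbours → 0 H
  atom 14: aromatic c, 2 neighbours → 1 H
  atom 15: aromatic c, 3 neighbours → 0 H
  atom 16: O, bond orders sum to 1 (valence 2) → 1 H
  atom 17: aromatic c, 2 neighbours → 1 H
  atom 18: aromatic c, 2 neighbours → 1 H
  atom 19: aromatic c, 2 neighbours → 1 H
Total hydrogens: 6.

6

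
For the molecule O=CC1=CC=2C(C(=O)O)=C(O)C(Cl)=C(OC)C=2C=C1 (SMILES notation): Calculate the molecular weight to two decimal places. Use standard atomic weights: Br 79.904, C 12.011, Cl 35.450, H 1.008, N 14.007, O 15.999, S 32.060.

280.66 g/mol

First, the molecular formula is C13H9ClO5 (counting implicit H from valence).
  C: 13 × 12.011 = 156.143
  Cl: 1 × 35.450 = 35.450
  H: 9 × 1.008 = 9.072
  O: 5 × 15.999 = 79.995
Sum: 13×12.011 + 1×35.450 + 9×1.008 + 5×15.999 = 280.660 → 280.66 g/mol.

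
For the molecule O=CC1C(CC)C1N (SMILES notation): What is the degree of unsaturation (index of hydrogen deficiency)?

2

Degree of unsaturation = (number of rings) + (number of π bonds).
Ring closures in the SMILES: 1.
π bonds: 1 double bond (each 1 DoU) → 1 DoU from unsaturation.
Total DoU = 1 + 1 = 2.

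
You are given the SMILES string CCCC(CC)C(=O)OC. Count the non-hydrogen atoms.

10

Every atom symbol written in the SMILES (organic subset) is one heavy atom; implicit H are not written.
Heavy atoms by element → C:8, O:2.
Total: 10.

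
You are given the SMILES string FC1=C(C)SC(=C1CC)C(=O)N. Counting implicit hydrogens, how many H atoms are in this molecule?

10

Walk through each heavy atom and fill implicit hydrogens from standard valence (C 4, N 3, O 2, S 2, halogen 1):
  atom 1: F (halogen, monovalent) → 0 H
  atom 2: C, bond orders sum to 4 (valence 4) → 0 H
  atom 3: C, bond orders sum to 4 (valence 4) → 0 H
  atom 4: C, bond orders sum to 1 (valence 4) → 3 H
  atom 5: S, bond orders sum to 2 (valence 2) → 0 H
  atom 6: C, bond orders sum to 4 (valence 4) → 0 H
  atom 7: C, bond orders sum to 4 (valence 4) → 0 H
  atom 8: C, bond orders sum to 2 (valence 4) → 2 H
  atom 9: C, bond orders sum to 1 (valence 4) → 3 H
  atom 10: C, bond orders sum to 4 (valence 4) → 0 H
  atom 11: O, bond orders sum to 2 (valence 2) → 0 H
  atom 12: N, bond orders sum to 1 (valence 3) → 2 H
Total hydrogens: 10.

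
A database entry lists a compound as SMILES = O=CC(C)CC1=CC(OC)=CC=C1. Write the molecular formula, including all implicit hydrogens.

Walk through each heavy atom and fill implicit hydrogens from standard valence (C 4, N 3, O 2, S 2, halogen 1):
  atom 1: O, bond orders sum to 2 (valence 2) → 0 H
  atom 2: C, bond orders sum to 3 (valence 4) → 1 H
  atom 3: C, bond orders sum to 3 (valence 4) → 1 H
  atom 4: C, bond orders sum to 1 (valence 4) → 3 H
  atom 5: C, bond orders sum to 2 (valence 4) → 2 H
  atom 6: C, bond orders sum to 4 (valence 4) → 0 H
  atom 7: C, bond orders sum to 3 (valence 4) → 1 H
  atom 8: C, bond orders sum to 4 (valence 4) → 0 H
  atom 9: O, bond orders sum to 2 (valence 2) → 0 H
  atom 10: C, bond orders sum to 1 (valence 4) → 3 H
  atom 11: C, bond orders sum to 3 (valence 4) → 1 H
  atom 12: C, bond orders sum to 3 (valence 4) → 1 H
  atom 13: C, bond orders sum to 3 (valence 4) → 1 H
Totals → C:11, H:14, O:2.

C11H14O2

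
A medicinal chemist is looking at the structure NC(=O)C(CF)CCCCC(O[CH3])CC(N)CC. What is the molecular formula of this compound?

Walk through each heavy atom and fill implicit hydrogens from standard valence (C 4, N 3, O 2, S 2, halogen 1):
  atom 1: N, bond orders sum to 1 (valence 3) → 2 H
  atom 2: C, bond orders sum to 4 (valence 4) → 0 H
  atom 3: O, bond orders sum to 2 (valence 2) → 0 H
  atom 4: C, bond orders sum to 3 (valence 4) → 1 H
  atom 5: C, bond orders sum to 2 (valence 4) → 2 H
  atom 6: F (halogen, monovalent) → 0 H
  atom 7: C, bond orders sum to 2 (valence 4) → 2 H
  atom 8: C, bond orders sum to 2 (valence 4) → 2 H
  atom 9: C, bond orders sum to 2 (valence 4) → 2 H
  atom 10: C, bond orders sum to 2 (valence 4) → 2 H
  atom 11: C, bond orders sum to 3 (valence 4) → 1 H
  atom 12: O, bond orders sum to 2 (valence 2) → 0 H
  atom 13: C with explicit H count 3
  atom 14: C, bond orders sum to 2 (valence 4) → 2 H
  atom 15: C, bond orders sum to 3 (valence 4) → 1 H
  atom 16: N, bond orders sum to 1 (valence 3) → 2 H
  atom 17: C, bond orders sum to 2 (valence 4) → 2 H
  atom 18: C, bond orders sum to 1 (valence 4) → 3 H
Totals → C:13, H:27, F:1, N:2, O:2.

C13H27FN2O2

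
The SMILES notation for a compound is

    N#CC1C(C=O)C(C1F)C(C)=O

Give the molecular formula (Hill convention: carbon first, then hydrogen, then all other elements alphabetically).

Walk through each heavy atom and fill implicit hydrogens from standard valence (C 4, N 3, O 2, S 2, halogen 1):
  atom 1: N, bond orders sum to 3 (valence 3) → 0 H
  atom 2: C, bond orders sum to 4 (valence 4) → 0 H
  atom 3: C, bond orders sum to 3 (valence 4) → 1 H
  atom 4: C, bond orders sum to 3 (valence 4) → 1 H
  atom 5: C, bond orders sum to 3 (valence 4) → 1 H
  atom 6: O, bond orders sum to 2 (valence 2) → 0 H
  atom 7: C, bond orders sum to 3 (valence 4) → 1 H
  atom 8: C, bond orders sum to 3 (valence 4) → 1 H
  atom 9: F (halogen, monovalent) → 0 H
  atom 10: C, bond orders sum to 4 (valence 4) → 0 H
  atom 11: C, bond orders sum to 1 (valence 4) → 3 H
  atom 12: O, bond orders sum to 2 (valence 2) → 0 H
Totals → C:8, H:8, F:1, N:1, O:2.

C8H8FNO2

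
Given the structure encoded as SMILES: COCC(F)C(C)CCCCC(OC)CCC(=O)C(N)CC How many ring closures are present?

In SMILES, each pair of matching ring-closure digits denotes one ring-closing bond; the number of such bonds equals the number of independent rings.
Ring-closure bonds here: 0.

0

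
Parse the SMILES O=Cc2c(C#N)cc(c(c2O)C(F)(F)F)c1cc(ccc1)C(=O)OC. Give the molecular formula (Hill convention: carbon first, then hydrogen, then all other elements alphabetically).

C17H10F3NO4

Walk through each heavy atom and fill implicit hydrogens from standard valence (C 4, N 3, O 2, S 2, halogen 1); for lowercase aromatic atoms, an aromatic c carries 1 H when it has two neighbours and 0 H with three, and aromatic n carries 0 H:
  atom 1: O, bond orders sum to 2 (valence 2) → 0 H
  atom 2: C, bond orders sum to 3 (valence 4) → 1 H
  atom 3: aromatic c, 3 neighbours → 0 H
  atom 4: aromatic c, 3 neighbours → 0 H
  atom 5: C, bond orders sum to 4 (valence 4) → 0 H
  atom 6: N, bond orders sum to 3 (valence 3) → 0 H
  atom 7: aromatic c, 2 neighbours → 1 H
  atom 8: aromatic c, 3 neighbours → 0 H
  atom 9: aromatic c, 3 neighbours → 0 H
  atom 10: aromatic c, 3 neighbours → 0 H
  atom 11: O, bond orders sum to 1 (valence 2) → 1 H
  atom 12: C, bond orders sum to 4 (valence 4) → 0 H
  atom 13: F (halogen, monovalent) → 0 H
  atom 14: F (halogen, monovalent) → 0 H
  atom 15: F (halogen, monovalent) → 0 H
  atom 16: aromatic c, 3 neighbours → 0 H
  atom 17: aromatic c, 2 neighbours → 1 H
  atom 18: aromatic c, 3 neighbours → 0 H
  atom 19: aromatic c, 2 neighbours → 1 H
  atom 20: aromatic c, 2 neighbours → 1 H
  atom 21: aromatic c, 2 neighbours → 1 H
  atom 22: C, bond orders sum to 4 (valence 4) → 0 H
  atom 23: O, bond orders sum to 2 (valence 2) → 0 H
  atom 24: O, bond orders sum to 2 (valence 2) → 0 H
  atom 25: C, bond orders sum to 1 (valence 4) → 3 H
Totals → C:17, H:10, F:3, N:1, O:4.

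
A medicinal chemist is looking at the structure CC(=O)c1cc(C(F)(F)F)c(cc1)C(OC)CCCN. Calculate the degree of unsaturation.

Molecular formula: C14H18F3NO2.
DoU = (2C + 2 + N − H − X) / 2, where X is the halogen count and O/S are ignored.
    = (2·14 + 2 + 1 − 18 − 3) / 2 = 10 / 2 = 5.

5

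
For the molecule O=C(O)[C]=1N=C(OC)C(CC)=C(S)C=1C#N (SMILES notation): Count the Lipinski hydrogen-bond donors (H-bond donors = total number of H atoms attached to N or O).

Donors: find every N or O and count the H atoms it carries.
  atom 1 (O): bond orders sum to 2 → 0 H
  atom 3 (O): bond orders sum to 1 → 1 H
  atom 5 (N): bond orders sum to 3 → 0 H
  atom 7 (O): bond orders sum to 2 → 0 H
  atom 16 (N): bond orders sum to 3 → 0 H
Lipinski HBD = 1.

1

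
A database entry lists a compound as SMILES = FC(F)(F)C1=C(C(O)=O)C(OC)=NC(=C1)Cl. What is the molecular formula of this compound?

Walk through each heavy atom and fill implicit hydrogens from standard valence (C 4, N 3, O 2, S 2, halogen 1):
  atom 1: F (halogen, monovalent) → 0 H
  atom 2: C, bond orders sum to 4 (valence 4) → 0 H
  atom 3: F (halogen, monovalent) → 0 H
  atom 4: F (halogen, monovalent) → 0 H
  atom 5: C, bond orders sum to 4 (valence 4) → 0 H
  atom 6: C, bond orders sum to 4 (valence 4) → 0 H
  atom 7: C, bond orders sum to 4 (valence 4) → 0 H
  atom 8: O, bond orders sum to 1 (valence 2) → 1 H
  atom 9: O, bond orders sum to 2 (valence 2) → 0 H
  atom 10: C, bond orders sum to 4 (valence 4) → 0 H
  atom 11: O, bond orders sum to 2 (valence 2) → 0 H
  atom 12: C, bond orders sum to 1 (valence 4) → 3 H
  atom 13: N, bond orders sum to 3 (valence 3) → 0 H
  atom 14: C, bond orders sum to 4 (valence 4) → 0 H
  atom 15: C, bond orders sum to 3 (valence 4) → 1 H
  atom 16: Cl (halogen, monovalent) → 0 H
Totals → C:8, H:5, Cl:1, F:3, N:1, O:3.

C8H5ClF3NO3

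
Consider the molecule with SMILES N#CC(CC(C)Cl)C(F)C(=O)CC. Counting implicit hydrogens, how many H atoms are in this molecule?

Walk through each heavy atom and fill implicit hydrogens from standard valence (C 4, N 3, O 2, S 2, halogen 1):
  atom 1: N, bond orders sum to 3 (valence 3) → 0 H
  atom 2: C, bond orders sum to 4 (valence 4) → 0 H
  atom 3: C, bond orders sum to 3 (valence 4) → 1 H
  atom 4: C, bond orders sum to 2 (valence 4) → 2 H
  atom 5: C, bond orders sum to 3 (valence 4) → 1 H
  atom 6: C, bond orders sum to 1 (valence 4) → 3 H
  atom 7: Cl (halogen, monovalent) → 0 H
  atom 8: C, bond orders sum to 3 (valence 4) → 1 H
  atom 9: F (halogen, monovalent) → 0 H
  atom 10: C, bond orders sum to 4 (valence 4) → 0 H
  atom 11: O, bond orders sum to 2 (valence 2) → 0 H
  atom 12: C, bond orders sum to 2 (valence 4) → 2 H
  atom 13: C, bond orders sum to 1 (valence 4) → 3 H
Total hydrogens: 13.

13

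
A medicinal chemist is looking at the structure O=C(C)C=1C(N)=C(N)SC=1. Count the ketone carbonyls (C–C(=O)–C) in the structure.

The ketone motif appears at heavy-atom position 2 in the SMILES.
Other groups present: 2 primary amine.
Ketone count: 1.

1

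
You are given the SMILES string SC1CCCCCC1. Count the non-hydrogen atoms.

Every atom symbol written in the SMILES (organic subset) is one heavy atom; implicit H are not written.
Heavy atoms by element → C:7, S:1.
Total: 8.

8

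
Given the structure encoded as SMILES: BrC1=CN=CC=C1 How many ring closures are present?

1

In SMILES, each pair of matching ring-closure digits denotes one ring-closing bond; the number of such bonds equals the number of independent rings.
Ring-closure bonds here: 1.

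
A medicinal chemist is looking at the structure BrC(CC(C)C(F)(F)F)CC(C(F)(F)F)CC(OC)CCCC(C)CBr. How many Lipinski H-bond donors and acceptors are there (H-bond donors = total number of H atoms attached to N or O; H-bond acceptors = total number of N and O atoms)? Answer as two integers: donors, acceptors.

Donors: find every N or O and count the H atoms it carries.
  atom 18 (O): bond orders sum to 2 → 0 H
Lipinski HBD = 0.
Acceptors: N atoms = 0, O atoms = 1 → HBA = 1.

0, 1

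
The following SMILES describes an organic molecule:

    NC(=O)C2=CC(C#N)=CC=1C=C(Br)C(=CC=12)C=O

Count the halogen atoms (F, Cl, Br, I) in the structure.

Halogen atoms appear at heavy-atom position 13 (1×Br).
Other groups present: 1 aldehyde, 1 amide, 1 nitrile.
Halogen count: 1.

1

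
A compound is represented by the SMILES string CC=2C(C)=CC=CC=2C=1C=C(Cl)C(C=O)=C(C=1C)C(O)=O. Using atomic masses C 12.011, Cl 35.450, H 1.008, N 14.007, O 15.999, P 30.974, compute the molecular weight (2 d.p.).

First, the molecular formula is C17H15ClO3 (counting implicit H from valence).
  C: 17 × 12.011 = 204.187
  Cl: 1 × 35.450 = 35.450
  H: 15 × 1.008 = 15.120
  O: 3 × 15.999 = 47.997
Sum: 17×12.011 + 1×35.450 + 15×1.008 + 3×15.999 = 302.754 → 302.75 g/mol.

302.75 g/mol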